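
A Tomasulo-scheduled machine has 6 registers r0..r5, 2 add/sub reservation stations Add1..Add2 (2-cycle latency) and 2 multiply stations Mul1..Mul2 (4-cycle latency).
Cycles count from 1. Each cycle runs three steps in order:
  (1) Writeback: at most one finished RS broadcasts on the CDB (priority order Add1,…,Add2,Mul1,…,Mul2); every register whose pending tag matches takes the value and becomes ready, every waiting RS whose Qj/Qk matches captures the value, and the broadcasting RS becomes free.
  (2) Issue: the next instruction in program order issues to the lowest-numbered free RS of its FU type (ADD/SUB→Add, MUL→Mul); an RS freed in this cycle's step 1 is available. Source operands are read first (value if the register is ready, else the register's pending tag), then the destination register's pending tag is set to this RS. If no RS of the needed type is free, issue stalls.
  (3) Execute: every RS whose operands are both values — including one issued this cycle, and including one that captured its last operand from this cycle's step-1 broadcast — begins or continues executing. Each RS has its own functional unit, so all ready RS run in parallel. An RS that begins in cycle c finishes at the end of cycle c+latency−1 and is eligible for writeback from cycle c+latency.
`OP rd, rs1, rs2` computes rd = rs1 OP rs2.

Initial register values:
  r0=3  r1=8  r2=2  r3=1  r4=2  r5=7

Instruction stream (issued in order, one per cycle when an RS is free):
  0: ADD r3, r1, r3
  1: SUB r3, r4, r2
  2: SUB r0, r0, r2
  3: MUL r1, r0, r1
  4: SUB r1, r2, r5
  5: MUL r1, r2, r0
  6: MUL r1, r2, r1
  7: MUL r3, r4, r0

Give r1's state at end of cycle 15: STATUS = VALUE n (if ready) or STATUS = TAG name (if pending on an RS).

STATUS = VALUE 4

c1: issue ADD r3<-Add1 | r0:3,r1:8,r2:2,r3:Add1,r4:2,r5:7
c2: issue SUB r3<-Add2 | r0:3,r1:8,r2:2,r3:Add2,r4:2,r5:7
c3: CDB Add1=9; issue SUB r0<-Add1 | r0:Add1,r1:8,r2:2,r3:Add2,r4:2,r5:7
c4: CDB Add2=0; issue MUL r1<-Mul1 | r0:Add1,r1:Mul1,r2:2,r3:0,r4:2,r5:7
c5: CDB Add1=1; issue SUB r1<-Add1 | r0:1,r1:Add1,r2:2,r3:0,r4:2,r5:7
c6: issue MUL r1<-Mul2 | r0:1,r1:Mul2,r2:2,r3:0,r4:2,r5:7
c7: CDB Add1=-5; stall | r0:1,r1:Mul2,r2:2,r3:0,r4:2,r5:7
c8: stall | r0:1,r1:Mul2,r2:2,r3:0,r4:2,r5:7
c9: CDB Mul1=8; issue MUL r1<-Mul1 | r0:1,r1:Mul1,r2:2,r3:0,r4:2,r5:7
c10: CDB Mul2=2; issue MUL r3<-Mul2 | r0:1,r1:Mul1,r2:2,r3:Mul2,r4:2,r5:7
c11: - | r0:1,r1:Mul1,r2:2,r3:Mul2,r4:2,r5:7
c12: - | r0:1,r1:Mul1,r2:2,r3:Mul2,r4:2,r5:7
c13: - | r0:1,r1:Mul1,r2:2,r3:Mul2,r4:2,r5:7
c14: CDB Mul1=4 | r0:1,r1:4,r2:2,r3:Mul2,r4:2,r5:7
c15: CDB Mul2=2 | r0:1,r1:4,r2:2,r3:2,r4:2,r5:7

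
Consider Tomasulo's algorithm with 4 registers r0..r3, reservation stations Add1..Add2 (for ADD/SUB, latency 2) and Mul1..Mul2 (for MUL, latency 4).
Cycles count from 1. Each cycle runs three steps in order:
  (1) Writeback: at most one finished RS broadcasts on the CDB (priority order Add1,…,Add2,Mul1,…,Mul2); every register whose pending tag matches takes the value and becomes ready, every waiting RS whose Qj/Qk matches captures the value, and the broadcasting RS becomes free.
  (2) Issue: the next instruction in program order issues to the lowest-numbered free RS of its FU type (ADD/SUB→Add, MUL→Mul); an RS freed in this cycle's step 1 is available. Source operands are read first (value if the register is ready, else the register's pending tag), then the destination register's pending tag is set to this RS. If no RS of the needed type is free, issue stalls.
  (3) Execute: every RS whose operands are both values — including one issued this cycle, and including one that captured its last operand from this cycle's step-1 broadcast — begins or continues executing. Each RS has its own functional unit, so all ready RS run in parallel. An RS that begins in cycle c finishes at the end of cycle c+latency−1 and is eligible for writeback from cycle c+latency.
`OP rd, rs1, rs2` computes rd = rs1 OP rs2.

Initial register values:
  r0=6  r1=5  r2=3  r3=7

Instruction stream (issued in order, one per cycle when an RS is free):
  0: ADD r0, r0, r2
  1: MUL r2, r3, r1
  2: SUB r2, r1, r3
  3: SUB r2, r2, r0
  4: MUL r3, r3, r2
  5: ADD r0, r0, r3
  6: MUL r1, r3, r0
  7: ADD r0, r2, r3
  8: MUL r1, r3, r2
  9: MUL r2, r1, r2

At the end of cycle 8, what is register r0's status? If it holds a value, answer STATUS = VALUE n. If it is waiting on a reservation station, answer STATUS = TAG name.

STATUS = TAG Add2

cycle 1: issue ADD r0<-Add1 // r0:Add1,r1:5,r2:3,r3:7
cycle 2: issue MUL r2<-Mul1 // r0:Add1,r1:5,r2:Mul1,r3:7
cycle 3: CDB Add1=9; issue SUB r2<-Add1 // r0:9,r1:5,r2:Add1,r3:7
cycle 4: issue SUB r2<-Add2 // r0:9,r1:5,r2:Add2,r3:7
cycle 5: CDB Add1=-2; issue MUL r3<-Mul2 // r0:9,r1:5,r2:Add2,r3:Mul2
cycle 6: CDB Mul1=35; issue ADD r0<-Add1 // r0:Add1,r1:5,r2:Add2,r3:Mul2
cycle 7: CDB Add2=-11; issue MUL r1<-Mul1 // r0:Add1,r1:Mul1,r2:-11,r3:Mul2
cycle 8: issue ADD r0<-Add2 // r0:Add2,r1:Mul1,r2:-11,r3:Mul2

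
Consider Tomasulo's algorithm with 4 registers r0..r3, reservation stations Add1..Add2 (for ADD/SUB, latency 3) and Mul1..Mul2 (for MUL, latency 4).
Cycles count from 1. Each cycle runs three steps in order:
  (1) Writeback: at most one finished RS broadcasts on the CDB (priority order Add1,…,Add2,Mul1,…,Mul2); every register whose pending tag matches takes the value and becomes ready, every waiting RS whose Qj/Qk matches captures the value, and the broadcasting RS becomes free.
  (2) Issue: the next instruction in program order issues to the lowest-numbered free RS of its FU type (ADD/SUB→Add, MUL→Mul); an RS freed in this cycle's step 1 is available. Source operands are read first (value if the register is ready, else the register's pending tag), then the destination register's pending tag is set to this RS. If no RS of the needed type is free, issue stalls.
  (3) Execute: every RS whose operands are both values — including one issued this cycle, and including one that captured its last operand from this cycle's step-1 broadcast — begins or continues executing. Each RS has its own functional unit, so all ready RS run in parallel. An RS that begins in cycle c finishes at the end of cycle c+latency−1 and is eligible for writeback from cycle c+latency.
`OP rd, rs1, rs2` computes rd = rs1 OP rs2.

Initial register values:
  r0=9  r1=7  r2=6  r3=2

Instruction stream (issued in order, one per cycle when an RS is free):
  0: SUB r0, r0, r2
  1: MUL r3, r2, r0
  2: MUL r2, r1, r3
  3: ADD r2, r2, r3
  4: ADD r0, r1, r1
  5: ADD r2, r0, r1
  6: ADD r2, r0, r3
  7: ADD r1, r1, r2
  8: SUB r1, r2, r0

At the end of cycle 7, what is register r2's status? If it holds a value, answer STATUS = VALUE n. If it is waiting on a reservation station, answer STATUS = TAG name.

STATUS = TAG Add1

c1: issue SUB r0<-Add1 | r0:Add1,r1:7,r2:6,r3:2
c2: issue MUL r3<-Mul1 | r0:Add1,r1:7,r2:6,r3:Mul1
c3: issue MUL r2<-Mul2 | r0:Add1,r1:7,r2:Mul2,r3:Mul1
c4: CDB Add1=3; issue ADD r2<-Add1 | r0:3,r1:7,r2:Add1,r3:Mul1
c5: issue ADD r0<-Add2 | r0:Add2,r1:7,r2:Add1,r3:Mul1
c6: stall | r0:Add2,r1:7,r2:Add1,r3:Mul1
c7: stall | r0:Add2,r1:7,r2:Add1,r3:Mul1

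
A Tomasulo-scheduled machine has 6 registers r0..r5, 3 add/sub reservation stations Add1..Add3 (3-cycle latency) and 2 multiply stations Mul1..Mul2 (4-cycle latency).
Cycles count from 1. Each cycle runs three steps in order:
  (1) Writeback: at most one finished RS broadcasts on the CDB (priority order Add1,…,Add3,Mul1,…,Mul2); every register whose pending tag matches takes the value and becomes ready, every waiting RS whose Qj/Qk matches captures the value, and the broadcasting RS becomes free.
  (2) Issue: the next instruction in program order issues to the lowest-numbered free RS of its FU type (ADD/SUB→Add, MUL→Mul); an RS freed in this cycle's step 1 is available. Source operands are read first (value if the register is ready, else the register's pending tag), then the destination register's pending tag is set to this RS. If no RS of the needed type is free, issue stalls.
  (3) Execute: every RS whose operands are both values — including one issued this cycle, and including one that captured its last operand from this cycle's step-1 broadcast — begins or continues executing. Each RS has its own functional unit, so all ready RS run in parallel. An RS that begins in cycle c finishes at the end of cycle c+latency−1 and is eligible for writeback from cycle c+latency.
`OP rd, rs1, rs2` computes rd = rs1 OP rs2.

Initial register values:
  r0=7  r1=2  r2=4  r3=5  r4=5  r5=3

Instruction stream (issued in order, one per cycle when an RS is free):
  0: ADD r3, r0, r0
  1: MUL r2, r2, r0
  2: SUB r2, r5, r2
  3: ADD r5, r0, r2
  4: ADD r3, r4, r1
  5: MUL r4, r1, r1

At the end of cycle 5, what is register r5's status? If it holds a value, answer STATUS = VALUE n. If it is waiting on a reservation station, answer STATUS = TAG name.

  c1: issue ADD r3<-Add1  regs: r0:7,r1:2,r2:4,r3:Add1,r4:5,r5:3
  c2: issue MUL r2<-Mul1  regs: r0:7,r1:2,r2:Mul1,r3:Add1,r4:5,r5:3
  c3: issue SUB r2<-Add2  regs: r0:7,r1:2,r2:Add2,r3:Add1,r4:5,r5:3
  c4: CDB Add1=14; issue ADD r5<-Add1  regs: r0:7,r1:2,r2:Add2,r3:14,r4:5,r5:Add1
  c5: issue ADD r3<-Add3  regs: r0:7,r1:2,r2:Add2,r3:Add3,r4:5,r5:Add1

STATUS = TAG Add1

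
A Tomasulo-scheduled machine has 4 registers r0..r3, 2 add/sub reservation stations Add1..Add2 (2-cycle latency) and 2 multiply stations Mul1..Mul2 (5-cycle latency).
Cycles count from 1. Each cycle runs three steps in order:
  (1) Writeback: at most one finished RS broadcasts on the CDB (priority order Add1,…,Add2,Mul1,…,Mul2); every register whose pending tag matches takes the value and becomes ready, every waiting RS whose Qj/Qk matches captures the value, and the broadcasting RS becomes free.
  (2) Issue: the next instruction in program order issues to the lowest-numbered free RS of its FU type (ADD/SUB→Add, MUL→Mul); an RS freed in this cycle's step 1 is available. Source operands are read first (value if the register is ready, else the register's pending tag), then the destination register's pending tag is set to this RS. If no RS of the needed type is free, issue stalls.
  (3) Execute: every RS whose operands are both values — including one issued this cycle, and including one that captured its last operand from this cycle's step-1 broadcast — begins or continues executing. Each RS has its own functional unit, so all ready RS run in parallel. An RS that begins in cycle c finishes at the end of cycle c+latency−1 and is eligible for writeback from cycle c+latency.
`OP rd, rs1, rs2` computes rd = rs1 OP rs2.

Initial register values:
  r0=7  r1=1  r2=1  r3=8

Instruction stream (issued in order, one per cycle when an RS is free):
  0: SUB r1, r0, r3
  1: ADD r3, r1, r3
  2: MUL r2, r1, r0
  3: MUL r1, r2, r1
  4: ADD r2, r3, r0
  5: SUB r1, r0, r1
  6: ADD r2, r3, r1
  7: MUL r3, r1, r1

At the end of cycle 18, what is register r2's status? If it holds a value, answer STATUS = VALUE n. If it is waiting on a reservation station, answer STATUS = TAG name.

cycle 1: issue SUB r1<-Add1 // r0:7,r1:Add1,r2:1,r3:8
cycle 2: issue ADD r3<-Add2 // r0:7,r1:Add1,r2:1,r3:Add2
cycle 3: CDB Add1=-1; issue MUL r2<-Mul1 // r0:7,r1:-1,r2:Mul1,r3:Add2
cycle 4: issue MUL r1<-Mul2 // r0:7,r1:Mul2,r2:Mul1,r3:Add2
cycle 5: CDB Add2=7; issue ADD r2<-Add1 // r0:7,r1:Mul2,r2:Add1,r3:7
cycle 6: issue SUB r1<-Add2 // r0:7,r1:Add2,r2:Add1,r3:7
cycle 7: CDB Add1=14; issue ADD r2<-Add1 // r0:7,r1:Add2,r2:Add1,r3:7
cycle 8: CDB Mul1=-7; issue MUL r3<-Mul1 // r0:7,r1:Add2,r2:Add1,r3:Mul1
cycle 9: - // r0:7,r1:Add2,r2:Add1,r3:Mul1
cycle 10: - // r0:7,r1:Add2,r2:Add1,r3:Mul1
cycle 11: - // r0:7,r1:Add2,r2:Add1,r3:Mul1
cycle 12: - // r0:7,r1:Add2,r2:Add1,r3:Mul1
cycle 13: CDB Mul2=7 // r0:7,r1:Add2,r2:Add1,r3:Mul1
cycle 14: - // r0:7,r1:Add2,r2:Add1,r3:Mul1
cycle 15: CDB Add2=0 // r0:7,r1:0,r2:Add1,r3:Mul1
cycle 16: - // r0:7,r1:0,r2:Add1,r3:Mul1
cycle 17: CDB Add1=7 // r0:7,r1:0,r2:7,r3:Mul1
cycle 18: - // r0:7,r1:0,r2:7,r3:Mul1

STATUS = VALUE 7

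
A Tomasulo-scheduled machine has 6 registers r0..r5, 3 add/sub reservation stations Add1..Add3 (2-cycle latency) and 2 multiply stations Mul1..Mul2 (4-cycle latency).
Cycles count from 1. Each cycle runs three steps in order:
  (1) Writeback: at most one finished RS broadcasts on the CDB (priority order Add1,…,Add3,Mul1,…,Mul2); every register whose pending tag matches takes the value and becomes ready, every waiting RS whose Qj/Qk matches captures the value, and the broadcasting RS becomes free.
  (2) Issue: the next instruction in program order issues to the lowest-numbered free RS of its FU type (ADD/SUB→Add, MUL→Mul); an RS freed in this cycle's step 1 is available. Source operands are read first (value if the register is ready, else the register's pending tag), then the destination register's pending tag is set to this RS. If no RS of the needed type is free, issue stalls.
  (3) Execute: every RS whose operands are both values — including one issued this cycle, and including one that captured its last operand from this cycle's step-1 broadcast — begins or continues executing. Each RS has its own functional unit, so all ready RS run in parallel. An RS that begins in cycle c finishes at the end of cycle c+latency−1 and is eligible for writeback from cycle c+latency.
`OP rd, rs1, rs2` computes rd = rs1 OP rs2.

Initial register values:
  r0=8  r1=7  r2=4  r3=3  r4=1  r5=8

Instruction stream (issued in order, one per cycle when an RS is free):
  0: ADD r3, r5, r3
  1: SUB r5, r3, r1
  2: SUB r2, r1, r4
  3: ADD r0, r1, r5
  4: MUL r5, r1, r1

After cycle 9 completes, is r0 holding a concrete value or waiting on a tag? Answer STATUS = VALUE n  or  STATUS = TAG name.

STATUS = VALUE 11

cycle 1: issue ADD r3<-Add1 // r0:8,r1:7,r2:4,r3:Add1,r4:1,r5:8
cycle 2: issue SUB r5<-Add2 // r0:8,r1:7,r2:4,r3:Add1,r4:1,r5:Add2
cycle 3: CDB Add1=11; issue SUB r2<-Add1 // r0:8,r1:7,r2:Add1,r3:11,r4:1,r5:Add2
cycle 4: issue ADD r0<-Add3 // r0:Add3,r1:7,r2:Add1,r3:11,r4:1,r5:Add2
cycle 5: CDB Add1=6; issue MUL r5<-Mul1 // r0:Add3,r1:7,r2:6,r3:11,r4:1,r5:Mul1
cycle 6: CDB Add2=4 // r0:Add3,r1:7,r2:6,r3:11,r4:1,r5:Mul1
cycle 7: - // r0:Add3,r1:7,r2:6,r3:11,r4:1,r5:Mul1
cycle 8: CDB Add3=11 // r0:11,r1:7,r2:6,r3:11,r4:1,r5:Mul1
cycle 9: CDB Mul1=49 // r0:11,r1:7,r2:6,r3:11,r4:1,r5:49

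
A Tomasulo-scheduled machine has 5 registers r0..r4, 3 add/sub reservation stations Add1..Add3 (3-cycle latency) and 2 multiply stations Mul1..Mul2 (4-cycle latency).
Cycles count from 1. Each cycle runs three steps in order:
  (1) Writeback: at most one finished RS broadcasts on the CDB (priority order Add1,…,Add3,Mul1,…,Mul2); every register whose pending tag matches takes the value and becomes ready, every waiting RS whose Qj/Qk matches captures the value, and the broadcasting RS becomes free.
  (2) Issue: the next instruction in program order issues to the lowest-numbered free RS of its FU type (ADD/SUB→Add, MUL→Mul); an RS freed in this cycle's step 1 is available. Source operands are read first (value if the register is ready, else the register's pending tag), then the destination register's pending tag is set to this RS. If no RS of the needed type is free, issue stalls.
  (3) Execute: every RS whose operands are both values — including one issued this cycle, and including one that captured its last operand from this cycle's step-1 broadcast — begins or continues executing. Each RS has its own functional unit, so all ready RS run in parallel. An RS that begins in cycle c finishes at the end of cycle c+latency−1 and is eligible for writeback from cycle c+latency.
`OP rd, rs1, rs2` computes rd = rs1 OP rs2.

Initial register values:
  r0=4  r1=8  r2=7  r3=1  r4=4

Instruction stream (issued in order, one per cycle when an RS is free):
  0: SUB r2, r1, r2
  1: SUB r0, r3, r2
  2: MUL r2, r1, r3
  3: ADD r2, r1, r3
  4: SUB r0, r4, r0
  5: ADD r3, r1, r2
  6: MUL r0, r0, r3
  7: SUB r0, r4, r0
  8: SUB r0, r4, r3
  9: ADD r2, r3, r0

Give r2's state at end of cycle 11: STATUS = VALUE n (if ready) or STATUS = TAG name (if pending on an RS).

  c1: issue SUB r2<-Add1  regs: r0:4,r1:8,r2:Add1,r3:1,r4:4
  c2: issue SUB r0<-Add2  regs: r0:Add2,r1:8,r2:Add1,r3:1,r4:4
  c3: issue MUL r2<-Mul1  regs: r0:Add2,r1:8,r2:Mul1,r3:1,r4:4
  c4: CDB Add1=1; issue ADD r2<-Add1  regs: r0:Add2,r1:8,r2:Add1,r3:1,r4:4
  c5: issue SUB r0<-Add3  regs: r0:Add3,r1:8,r2:Add1,r3:1,r4:4
  c6: stall  regs: r0:Add3,r1:8,r2:Add1,r3:1,r4:4
  c7: CDB Add1=9; issue ADD r3<-Add1  regs: r0:Add3,r1:8,r2:9,r3:Add1,r4:4
  c8: CDB Add2=0; issue MUL r0<-Mul2  regs: r0:Mul2,r1:8,r2:9,r3:Add1,r4:4
  c9: CDB Mul1=8; issue SUB r0<-Add2  regs: r0:Add2,r1:8,r2:9,r3:Add1,r4:4
  c10: CDB Add1=17; issue SUB r0<-Add1  regs: r0:Add1,r1:8,r2:9,r3:17,r4:4
  c11: CDB Add3=4; issue ADD r2<-Add3  regs: r0:Add1,r1:8,r2:Add3,r3:17,r4:4

STATUS = TAG Add3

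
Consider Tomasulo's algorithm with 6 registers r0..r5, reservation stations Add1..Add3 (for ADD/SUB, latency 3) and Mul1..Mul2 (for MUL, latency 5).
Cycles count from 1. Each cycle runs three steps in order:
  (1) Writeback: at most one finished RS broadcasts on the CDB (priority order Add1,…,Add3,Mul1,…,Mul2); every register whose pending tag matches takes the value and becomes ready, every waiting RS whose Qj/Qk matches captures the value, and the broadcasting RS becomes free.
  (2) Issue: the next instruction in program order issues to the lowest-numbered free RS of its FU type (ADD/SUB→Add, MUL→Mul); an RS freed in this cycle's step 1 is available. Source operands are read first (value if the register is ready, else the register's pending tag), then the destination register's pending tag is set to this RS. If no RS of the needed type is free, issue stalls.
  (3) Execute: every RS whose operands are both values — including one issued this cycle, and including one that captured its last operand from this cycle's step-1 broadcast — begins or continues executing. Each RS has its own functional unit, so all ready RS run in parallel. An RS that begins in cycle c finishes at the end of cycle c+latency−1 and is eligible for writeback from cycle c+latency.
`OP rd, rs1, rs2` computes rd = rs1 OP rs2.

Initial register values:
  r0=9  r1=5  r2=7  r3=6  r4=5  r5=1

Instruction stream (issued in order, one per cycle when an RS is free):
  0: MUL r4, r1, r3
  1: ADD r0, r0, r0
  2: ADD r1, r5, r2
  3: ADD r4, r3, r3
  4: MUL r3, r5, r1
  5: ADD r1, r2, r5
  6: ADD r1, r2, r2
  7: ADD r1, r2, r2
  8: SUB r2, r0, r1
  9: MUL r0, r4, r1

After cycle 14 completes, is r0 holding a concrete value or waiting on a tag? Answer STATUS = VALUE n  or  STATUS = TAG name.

cycle 1: issue MUL r4<-Mul1 // r0:9,r1:5,r2:7,r3:6,r4:Mul1,r5:1
cycle 2: issue ADD r0<-Add1 // r0:Add1,r1:5,r2:7,r3:6,r4:Mul1,r5:1
cycle 3: issue ADD r1<-Add2 // r0:Add1,r1:Add2,r2:7,r3:6,r4:Mul1,r5:1
cycle 4: issue ADD r4<-Add3 // r0:Add1,r1:Add2,r2:7,r3:6,r4:Add3,r5:1
cycle 5: CDB Add1=18; issue MUL r3<-Mul2 // r0:18,r1:Add2,r2:7,r3:Mul2,r4:Add3,r5:1
cycle 6: CDB Add2=8; issue ADD r1<-Add1 // r0:18,r1:Add1,r2:7,r3:Mul2,r4:Add3,r5:1
cycle 7: CDB Add3=12; issue ADD r1<-Add2 // r0:18,r1:Add2,r2:7,r3:Mul2,r4:12,r5:1
cycle 8: CDB Mul1=30; issue ADD r1<-Add3 // r0:18,r1:Add3,r2:7,r3:Mul2,r4:12,r5:1
cycle 9: CDB Add1=8; issue SUB r2<-Add1 // r0:18,r1:Add3,r2:Add1,r3:Mul2,r4:12,r5:1
cycle 10: CDB Add2=14; issue MUL r0<-Mul1 // r0:Mul1,r1:Add3,r2:Add1,r3:Mul2,r4:12,r5:1
cycle 11: CDB Add3=14 // r0:Mul1,r1:14,r2:Add1,r3:Mul2,r4:12,r5:1
cycle 12: CDB Mul2=8 // r0:Mul1,r1:14,r2:Add1,r3:8,r4:12,r5:1
cycle 13: - // r0:Mul1,r1:14,r2:Add1,r3:8,r4:12,r5:1
cycle 14: CDB Add1=4 // r0:Mul1,r1:14,r2:4,r3:8,r4:12,r5:1

STATUS = TAG Mul1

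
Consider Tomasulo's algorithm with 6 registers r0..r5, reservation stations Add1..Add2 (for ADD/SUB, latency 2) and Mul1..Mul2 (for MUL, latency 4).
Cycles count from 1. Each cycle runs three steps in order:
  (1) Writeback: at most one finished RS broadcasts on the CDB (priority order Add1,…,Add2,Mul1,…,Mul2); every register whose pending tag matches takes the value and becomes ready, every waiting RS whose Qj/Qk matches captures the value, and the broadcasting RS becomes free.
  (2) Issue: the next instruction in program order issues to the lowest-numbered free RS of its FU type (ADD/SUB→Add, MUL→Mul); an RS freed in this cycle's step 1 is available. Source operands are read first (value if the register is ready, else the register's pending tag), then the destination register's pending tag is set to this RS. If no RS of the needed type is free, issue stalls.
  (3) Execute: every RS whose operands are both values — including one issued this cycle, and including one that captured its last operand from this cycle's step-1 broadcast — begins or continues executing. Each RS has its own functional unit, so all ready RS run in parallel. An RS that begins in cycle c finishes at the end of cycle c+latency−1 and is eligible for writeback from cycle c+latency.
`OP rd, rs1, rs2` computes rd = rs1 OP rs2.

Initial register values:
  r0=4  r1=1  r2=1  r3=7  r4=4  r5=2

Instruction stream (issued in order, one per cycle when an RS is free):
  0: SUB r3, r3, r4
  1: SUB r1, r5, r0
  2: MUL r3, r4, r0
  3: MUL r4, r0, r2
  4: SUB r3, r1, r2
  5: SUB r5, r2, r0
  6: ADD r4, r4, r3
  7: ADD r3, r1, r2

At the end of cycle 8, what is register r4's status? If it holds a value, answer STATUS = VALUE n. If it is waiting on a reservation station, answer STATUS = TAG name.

c1: issue SUB r3<-Add1 | r0:4,r1:1,r2:1,r3:Add1,r4:4,r5:2
c2: issue SUB r1<-Add2 | r0:4,r1:Add2,r2:1,r3:Add1,r4:4,r5:2
c3: CDB Add1=3; issue MUL r3<-Mul1 | r0:4,r1:Add2,r2:1,r3:Mul1,r4:4,r5:2
c4: CDB Add2=-2; issue MUL r4<-Mul2 | r0:4,r1:-2,r2:1,r3:Mul1,r4:Mul2,r5:2
c5: issue SUB r3<-Add1 | r0:4,r1:-2,r2:1,r3:Add1,r4:Mul2,r5:2
c6: issue SUB r5<-Add2 | r0:4,r1:-2,r2:1,r3:Add1,r4:Mul2,r5:Add2
c7: CDB Add1=-3; issue ADD r4<-Add1 | r0:4,r1:-2,r2:1,r3:-3,r4:Add1,r5:Add2
c8: CDB Add2=-3; issue ADD r3<-Add2 | r0:4,r1:-2,r2:1,r3:Add2,r4:Add1,r5:-3

STATUS = TAG Add1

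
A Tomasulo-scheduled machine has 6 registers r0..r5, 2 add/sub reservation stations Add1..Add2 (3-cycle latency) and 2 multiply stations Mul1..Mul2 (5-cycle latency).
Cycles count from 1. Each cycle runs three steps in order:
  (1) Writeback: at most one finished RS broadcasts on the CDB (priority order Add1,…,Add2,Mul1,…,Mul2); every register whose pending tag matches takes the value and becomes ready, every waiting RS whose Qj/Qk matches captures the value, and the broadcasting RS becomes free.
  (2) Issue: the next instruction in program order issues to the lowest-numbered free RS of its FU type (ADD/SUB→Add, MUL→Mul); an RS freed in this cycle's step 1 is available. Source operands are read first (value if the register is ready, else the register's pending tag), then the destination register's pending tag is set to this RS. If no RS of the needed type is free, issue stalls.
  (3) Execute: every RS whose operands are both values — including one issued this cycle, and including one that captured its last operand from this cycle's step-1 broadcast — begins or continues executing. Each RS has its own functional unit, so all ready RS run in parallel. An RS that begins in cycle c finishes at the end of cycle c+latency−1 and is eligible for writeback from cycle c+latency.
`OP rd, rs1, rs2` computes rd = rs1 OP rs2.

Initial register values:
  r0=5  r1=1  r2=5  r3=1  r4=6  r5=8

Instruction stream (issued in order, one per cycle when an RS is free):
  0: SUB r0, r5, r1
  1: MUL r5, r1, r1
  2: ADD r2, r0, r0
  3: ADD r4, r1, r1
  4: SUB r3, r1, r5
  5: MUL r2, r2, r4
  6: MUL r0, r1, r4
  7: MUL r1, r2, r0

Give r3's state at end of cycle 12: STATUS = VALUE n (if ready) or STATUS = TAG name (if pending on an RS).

STATUS = VALUE 0

  c1: issue SUB r0<-Add1  regs: r0:Add1,r1:1,r2:5,r3:1,r4:6,r5:8
  c2: issue MUL r5<-Mul1  regs: r0:Add1,r1:1,r2:5,r3:1,r4:6,r5:Mul1
  c3: issue ADD r2<-Add2  regs: r0:Add1,r1:1,r2:Add2,r3:1,r4:6,r5:Mul1
  c4: CDB Add1=7; issue ADD r4<-Add1  regs: r0:7,r1:1,r2:Add2,r3:1,r4:Add1,r5:Mul1
  c5: stall  regs: r0:7,r1:1,r2:Add2,r3:1,r4:Add1,r5:Mul1
  c6: stall  regs: r0:7,r1:1,r2:Add2,r3:1,r4:Add1,r5:Mul1
  c7: CDB Add1=2; issue SUB r3<-Add1  regs: r0:7,r1:1,r2:Add2,r3:Add1,r4:2,r5:Mul1
  c8: CDB Add2=14; issue MUL r2<-Mul2  regs: r0:7,r1:1,r2:Mul2,r3:Add1,r4:2,r5:Mul1
  c9: CDB Mul1=1; issue MUL r0<-Mul1  regs: r0:Mul1,r1:1,r2:Mul2,r3:Add1,r4:2,r5:1
  c10: stall  regs: r0:Mul1,r1:1,r2:Mul2,r3:Add1,r4:2,r5:1
  c11: stall  regs: r0:Mul1,r1:1,r2:Mul2,r3:Add1,r4:2,r5:1
  c12: CDB Add1=0; stall  regs: r0:Mul1,r1:1,r2:Mul2,r3:0,r4:2,r5:1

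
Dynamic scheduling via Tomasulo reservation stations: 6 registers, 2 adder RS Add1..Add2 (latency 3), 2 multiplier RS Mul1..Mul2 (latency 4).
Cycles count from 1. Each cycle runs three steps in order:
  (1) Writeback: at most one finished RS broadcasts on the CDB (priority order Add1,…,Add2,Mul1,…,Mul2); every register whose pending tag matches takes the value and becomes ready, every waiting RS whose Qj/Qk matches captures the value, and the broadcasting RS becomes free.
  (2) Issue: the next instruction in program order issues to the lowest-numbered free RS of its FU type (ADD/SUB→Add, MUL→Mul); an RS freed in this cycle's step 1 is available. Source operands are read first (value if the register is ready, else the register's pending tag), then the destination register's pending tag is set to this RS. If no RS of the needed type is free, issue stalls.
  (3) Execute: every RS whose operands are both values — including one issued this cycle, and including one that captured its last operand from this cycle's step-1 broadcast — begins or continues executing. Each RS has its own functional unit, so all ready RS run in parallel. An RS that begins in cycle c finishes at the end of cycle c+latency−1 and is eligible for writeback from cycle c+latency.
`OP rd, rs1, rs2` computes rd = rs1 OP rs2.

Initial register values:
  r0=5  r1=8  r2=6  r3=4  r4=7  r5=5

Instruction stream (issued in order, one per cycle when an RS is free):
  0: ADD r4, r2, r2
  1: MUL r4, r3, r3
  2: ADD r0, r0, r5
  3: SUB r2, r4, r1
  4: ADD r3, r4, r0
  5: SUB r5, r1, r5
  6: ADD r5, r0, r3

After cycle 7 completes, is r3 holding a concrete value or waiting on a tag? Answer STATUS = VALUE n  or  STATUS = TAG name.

STATUS = TAG Add2

cycle 1: issue ADD r4<-Add1 // r0:5,r1:8,r2:6,r3:4,r4:Add1,r5:5
cycle 2: issue MUL r4<-Mul1 // r0:5,r1:8,r2:6,r3:4,r4:Mul1,r5:5
cycle 3: issue ADD r0<-Add2 // r0:Add2,r1:8,r2:6,r3:4,r4:Mul1,r5:5
cycle 4: CDB Add1=12; issue SUB r2<-Add1 // r0:Add2,r1:8,r2:Add1,r3:4,r4:Mul1,r5:5
cycle 5: stall // r0:Add2,r1:8,r2:Add1,r3:4,r4:Mul1,r5:5
cycle 6: CDB Add2=10; issue ADD r3<-Add2 // r0:10,r1:8,r2:Add1,r3:Add2,r4:Mul1,r5:5
cycle 7: CDB Mul1=16; stall // r0:10,r1:8,r2:Add1,r3:Add2,r4:16,r5:5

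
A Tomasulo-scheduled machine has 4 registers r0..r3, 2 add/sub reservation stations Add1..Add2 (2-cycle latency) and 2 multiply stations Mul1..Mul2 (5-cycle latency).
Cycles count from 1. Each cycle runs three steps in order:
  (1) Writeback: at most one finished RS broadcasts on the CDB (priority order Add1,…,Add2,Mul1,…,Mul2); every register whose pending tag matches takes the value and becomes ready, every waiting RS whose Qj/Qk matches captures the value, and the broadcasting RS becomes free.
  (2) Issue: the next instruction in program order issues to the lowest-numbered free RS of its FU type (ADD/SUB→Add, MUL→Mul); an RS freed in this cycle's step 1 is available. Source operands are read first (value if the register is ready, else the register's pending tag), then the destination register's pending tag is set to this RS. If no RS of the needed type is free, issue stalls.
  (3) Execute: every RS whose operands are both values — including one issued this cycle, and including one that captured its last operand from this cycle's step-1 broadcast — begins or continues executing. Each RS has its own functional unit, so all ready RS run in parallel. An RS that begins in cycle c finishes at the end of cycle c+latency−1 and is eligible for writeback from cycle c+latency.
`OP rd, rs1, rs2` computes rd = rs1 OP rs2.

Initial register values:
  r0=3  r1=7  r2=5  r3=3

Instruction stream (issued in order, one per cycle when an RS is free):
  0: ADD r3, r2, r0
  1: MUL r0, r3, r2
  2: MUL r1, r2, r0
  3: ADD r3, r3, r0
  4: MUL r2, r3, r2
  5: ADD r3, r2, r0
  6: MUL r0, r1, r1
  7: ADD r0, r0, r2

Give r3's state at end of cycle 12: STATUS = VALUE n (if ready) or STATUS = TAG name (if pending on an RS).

c1: issue ADD r3<-Add1 | r0:3,r1:7,r2:5,r3:Add1
c2: issue MUL r0<-Mul1 | r0:Mul1,r1:7,r2:5,r3:Add1
c3: CDB Add1=8; issue MUL r1<-Mul2 | r0:Mul1,r1:Mul2,r2:5,r3:8
c4: issue ADD r3<-Add1 | r0:Mul1,r1:Mul2,r2:5,r3:Add1
c5: stall | r0:Mul1,r1:Mul2,r2:5,r3:Add1
c6: stall | r0:Mul1,r1:Mul2,r2:5,r3:Add1
c7: stall | r0:Mul1,r1:Mul2,r2:5,r3:Add1
c8: CDB Mul1=40; issue MUL r2<-Mul1 | r0:40,r1:Mul2,r2:Mul1,r3:Add1
c9: issue ADD r3<-Add2 | r0:40,r1:Mul2,r2:Mul1,r3:Add2
c10: CDB Add1=48; stall | r0:40,r1:Mul2,r2:Mul1,r3:Add2
c11: stall | r0:40,r1:Mul2,r2:Mul1,r3:Add2
c12: stall | r0:40,r1:Mul2,r2:Mul1,r3:Add2

STATUS = TAG Add2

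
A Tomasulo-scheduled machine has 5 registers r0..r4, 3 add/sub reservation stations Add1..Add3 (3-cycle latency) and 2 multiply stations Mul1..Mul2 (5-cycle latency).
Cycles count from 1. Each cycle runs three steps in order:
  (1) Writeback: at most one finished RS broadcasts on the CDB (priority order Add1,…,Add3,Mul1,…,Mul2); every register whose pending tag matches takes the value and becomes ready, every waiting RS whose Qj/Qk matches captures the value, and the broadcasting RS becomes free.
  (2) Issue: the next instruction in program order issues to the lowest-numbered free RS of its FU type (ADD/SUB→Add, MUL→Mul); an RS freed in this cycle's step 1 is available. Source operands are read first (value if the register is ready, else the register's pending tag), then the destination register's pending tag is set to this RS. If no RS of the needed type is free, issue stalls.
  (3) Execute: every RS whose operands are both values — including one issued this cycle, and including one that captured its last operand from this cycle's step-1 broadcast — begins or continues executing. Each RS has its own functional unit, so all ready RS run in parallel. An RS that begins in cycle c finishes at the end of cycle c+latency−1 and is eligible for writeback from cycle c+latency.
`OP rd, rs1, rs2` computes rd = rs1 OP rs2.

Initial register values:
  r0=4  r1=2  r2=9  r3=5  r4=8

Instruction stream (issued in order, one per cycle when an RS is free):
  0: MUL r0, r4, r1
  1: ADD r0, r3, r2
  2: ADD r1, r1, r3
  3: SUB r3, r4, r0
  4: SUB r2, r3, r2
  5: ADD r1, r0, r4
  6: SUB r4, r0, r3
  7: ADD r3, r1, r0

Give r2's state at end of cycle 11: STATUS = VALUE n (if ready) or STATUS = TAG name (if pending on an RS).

cycle 1: issue MUL r0<-Mul1 // r0:Mul1,r1:2,r2:9,r3:5,r4:8
cycle 2: issue ADD r0<-Add1 // r0:Add1,r1:2,r2:9,r3:5,r4:8
cycle 3: issue ADD r1<-Add2 // r0:Add1,r1:Add2,r2:9,r3:5,r4:8
cycle 4: issue SUB r3<-Add3 // r0:Add1,r1:Add2,r2:9,r3:Add3,r4:8
cycle 5: CDB Add1=14; issue SUB r2<-Add1 // r0:14,r1:Add2,r2:Add1,r3:Add3,r4:8
cycle 6: CDB Add2=7; issue ADD r1<-Add2 // r0:14,r1:Add2,r2:Add1,r3:Add3,r4:8
cycle 7: CDB Mul1=16; stall // r0:14,r1:Add2,r2:Add1,r3:Add3,r4:8
cycle 8: CDB Add3=-6; issue SUB r4<-Add3 // r0:14,r1:Add2,r2:Add1,r3:-6,r4:Add3
cycle 9: CDB Add2=22; issue ADD r3<-Add2 // r0:14,r1:22,r2:Add1,r3:Add2,r4:Add3
cycle 10: - // r0:14,r1:22,r2:Add1,r3:Add2,r4:Add3
cycle 11: CDB Add1=-15 // r0:14,r1:22,r2:-15,r3:Add2,r4:Add3

STATUS = VALUE -15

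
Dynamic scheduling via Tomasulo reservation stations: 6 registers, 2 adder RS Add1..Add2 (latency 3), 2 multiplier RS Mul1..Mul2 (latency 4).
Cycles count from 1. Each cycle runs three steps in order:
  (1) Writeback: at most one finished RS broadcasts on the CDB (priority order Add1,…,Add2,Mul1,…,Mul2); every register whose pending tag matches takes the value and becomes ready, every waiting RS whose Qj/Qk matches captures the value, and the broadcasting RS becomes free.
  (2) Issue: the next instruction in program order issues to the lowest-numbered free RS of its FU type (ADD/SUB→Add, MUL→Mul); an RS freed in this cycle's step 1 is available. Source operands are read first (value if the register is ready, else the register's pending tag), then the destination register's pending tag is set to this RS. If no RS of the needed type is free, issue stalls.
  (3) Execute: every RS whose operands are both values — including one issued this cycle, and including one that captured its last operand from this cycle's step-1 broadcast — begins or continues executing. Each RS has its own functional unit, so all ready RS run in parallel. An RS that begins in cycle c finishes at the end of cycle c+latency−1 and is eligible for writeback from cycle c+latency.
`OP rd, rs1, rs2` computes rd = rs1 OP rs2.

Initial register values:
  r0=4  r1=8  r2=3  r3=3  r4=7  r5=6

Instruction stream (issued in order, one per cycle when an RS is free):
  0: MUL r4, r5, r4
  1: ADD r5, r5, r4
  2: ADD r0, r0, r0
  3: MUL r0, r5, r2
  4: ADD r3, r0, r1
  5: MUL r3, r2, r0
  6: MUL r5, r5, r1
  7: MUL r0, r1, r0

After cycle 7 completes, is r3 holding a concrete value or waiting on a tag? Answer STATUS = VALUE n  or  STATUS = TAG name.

  c1: issue MUL r4<-Mul1  regs: r0:4,r1:8,r2:3,r3:3,r4:Mul1,r5:6
  c2: issue ADD r5<-Add1  regs: r0:4,r1:8,r2:3,r3:3,r4:Mul1,r5:Add1
  c3: issue ADD r0<-Add2  regs: r0:Add2,r1:8,r2:3,r3:3,r4:Mul1,r5:Add1
  c4: issue MUL r0<-Mul2  regs: r0:Mul2,r1:8,r2:3,r3:3,r4:Mul1,r5:Add1
  c5: CDB Mul1=42; stall  regs: r0:Mul2,r1:8,r2:3,r3:3,r4:42,r5:Add1
  c6: CDB Add2=8; issue ADD r3<-Add2  regs: r0:Mul2,r1:8,r2:3,r3:Add2,r4:42,r5:Add1
  c7: issue MUL r3<-Mul1  regs: r0:Mul2,r1:8,r2:3,r3:Mul1,r4:42,r5:Add1

STATUS = TAG Mul1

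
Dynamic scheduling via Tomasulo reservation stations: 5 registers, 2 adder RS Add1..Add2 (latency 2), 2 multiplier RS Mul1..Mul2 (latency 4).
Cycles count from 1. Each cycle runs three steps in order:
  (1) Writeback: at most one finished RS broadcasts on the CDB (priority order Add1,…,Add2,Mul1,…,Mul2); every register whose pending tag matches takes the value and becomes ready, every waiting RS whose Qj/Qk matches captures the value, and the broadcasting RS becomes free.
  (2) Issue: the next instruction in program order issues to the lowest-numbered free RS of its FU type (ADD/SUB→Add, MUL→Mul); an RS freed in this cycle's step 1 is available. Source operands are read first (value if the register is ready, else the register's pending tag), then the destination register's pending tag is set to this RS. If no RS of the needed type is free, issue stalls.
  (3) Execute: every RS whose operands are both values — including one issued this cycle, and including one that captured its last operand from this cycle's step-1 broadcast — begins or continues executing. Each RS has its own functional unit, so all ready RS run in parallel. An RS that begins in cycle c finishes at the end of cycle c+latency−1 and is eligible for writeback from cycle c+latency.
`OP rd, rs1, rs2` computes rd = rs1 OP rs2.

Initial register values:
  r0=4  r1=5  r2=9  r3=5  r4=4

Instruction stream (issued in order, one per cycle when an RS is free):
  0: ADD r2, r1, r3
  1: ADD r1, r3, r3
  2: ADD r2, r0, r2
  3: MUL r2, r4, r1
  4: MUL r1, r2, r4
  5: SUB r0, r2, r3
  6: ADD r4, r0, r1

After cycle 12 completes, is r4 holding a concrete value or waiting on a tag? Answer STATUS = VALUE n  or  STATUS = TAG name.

c1: issue ADD r2<-Add1 | r0:4,r1:5,r2:Add1,r3:5,r4:4
c2: issue ADD r1<-Add2 | r0:4,r1:Add2,r2:Add1,r3:5,r4:4
c3: CDB Add1=10; issue ADD r2<-Add1 | r0:4,r1:Add2,r2:Add1,r3:5,r4:4
c4: CDB Add2=10; issue MUL r2<-Mul1 | r0:4,r1:10,r2:Mul1,r3:5,r4:4
c5: CDB Add1=14; issue MUL r1<-Mul2 | r0:4,r1:Mul2,r2:Mul1,r3:5,r4:4
c6: issue SUB r0<-Add1 | r0:Add1,r1:Mul2,r2:Mul1,r3:5,r4:4
c7: issue ADD r4<-Add2 | r0:Add1,r1:Mul2,r2:Mul1,r3:5,r4:Add2
c8: CDB Mul1=40 | r0:Add1,r1:Mul2,r2:40,r3:5,r4:Add2
c9: - | r0:Add1,r1:Mul2,r2:40,r3:5,r4:Add2
c10: CDB Add1=35 | r0:35,r1:Mul2,r2:40,r3:5,r4:Add2
c11: - | r0:35,r1:Mul2,r2:40,r3:5,r4:Add2
c12: CDB Mul2=160 | r0:35,r1:160,r2:40,r3:5,r4:Add2

STATUS = TAG Add2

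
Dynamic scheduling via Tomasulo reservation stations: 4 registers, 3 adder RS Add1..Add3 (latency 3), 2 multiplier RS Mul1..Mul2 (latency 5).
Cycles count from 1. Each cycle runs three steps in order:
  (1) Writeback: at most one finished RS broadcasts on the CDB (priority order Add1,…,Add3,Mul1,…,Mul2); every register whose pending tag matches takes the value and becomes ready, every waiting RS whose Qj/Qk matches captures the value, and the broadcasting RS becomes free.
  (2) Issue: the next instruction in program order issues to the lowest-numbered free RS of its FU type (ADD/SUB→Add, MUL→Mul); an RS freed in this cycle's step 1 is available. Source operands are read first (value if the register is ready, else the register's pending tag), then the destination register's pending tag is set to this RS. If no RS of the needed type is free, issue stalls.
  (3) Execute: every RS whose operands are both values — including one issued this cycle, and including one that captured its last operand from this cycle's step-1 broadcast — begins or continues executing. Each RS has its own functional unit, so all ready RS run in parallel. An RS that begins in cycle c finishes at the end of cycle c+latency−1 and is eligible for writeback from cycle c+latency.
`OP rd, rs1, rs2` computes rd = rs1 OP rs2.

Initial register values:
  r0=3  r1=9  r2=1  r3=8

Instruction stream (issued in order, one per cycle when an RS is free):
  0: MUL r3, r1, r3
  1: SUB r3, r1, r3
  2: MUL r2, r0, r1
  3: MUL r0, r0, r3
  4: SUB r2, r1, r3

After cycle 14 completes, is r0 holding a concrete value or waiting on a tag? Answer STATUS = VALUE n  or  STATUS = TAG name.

c1: issue MUL r3<-Mul1 | r0:3,r1:9,r2:1,r3:Mul1
c2: issue SUB r3<-Add1 | r0:3,r1:9,r2:1,r3:Add1
c3: issue MUL r2<-Mul2 | r0:3,r1:9,r2:Mul2,r3:Add1
c4: stall | r0:3,r1:9,r2:Mul2,r3:Add1
c5: stall | r0:3,r1:9,r2:Mul2,r3:Add1
c6: CDB Mul1=72; issue MUL r0<-Mul1 | r0:Mul1,r1:9,r2:Mul2,r3:Add1
c7: issue SUB r2<-Add2 | r0:Mul1,r1:9,r2:Add2,r3:Add1
c8: CDB Mul2=27 | r0:Mul1,r1:9,r2:Add2,r3:Add1
c9: CDB Add1=-63 | r0:Mul1,r1:9,r2:Add2,r3:-63
c10: - | r0:Mul1,r1:9,r2:Add2,r3:-63
c11: - | r0:Mul1,r1:9,r2:Add2,r3:-63
c12: CDB Add2=72 | r0:Mul1,r1:9,r2:72,r3:-63
c13: - | r0:Mul1,r1:9,r2:72,r3:-63
c14: CDB Mul1=-189 | r0:-189,r1:9,r2:72,r3:-63

STATUS = VALUE -189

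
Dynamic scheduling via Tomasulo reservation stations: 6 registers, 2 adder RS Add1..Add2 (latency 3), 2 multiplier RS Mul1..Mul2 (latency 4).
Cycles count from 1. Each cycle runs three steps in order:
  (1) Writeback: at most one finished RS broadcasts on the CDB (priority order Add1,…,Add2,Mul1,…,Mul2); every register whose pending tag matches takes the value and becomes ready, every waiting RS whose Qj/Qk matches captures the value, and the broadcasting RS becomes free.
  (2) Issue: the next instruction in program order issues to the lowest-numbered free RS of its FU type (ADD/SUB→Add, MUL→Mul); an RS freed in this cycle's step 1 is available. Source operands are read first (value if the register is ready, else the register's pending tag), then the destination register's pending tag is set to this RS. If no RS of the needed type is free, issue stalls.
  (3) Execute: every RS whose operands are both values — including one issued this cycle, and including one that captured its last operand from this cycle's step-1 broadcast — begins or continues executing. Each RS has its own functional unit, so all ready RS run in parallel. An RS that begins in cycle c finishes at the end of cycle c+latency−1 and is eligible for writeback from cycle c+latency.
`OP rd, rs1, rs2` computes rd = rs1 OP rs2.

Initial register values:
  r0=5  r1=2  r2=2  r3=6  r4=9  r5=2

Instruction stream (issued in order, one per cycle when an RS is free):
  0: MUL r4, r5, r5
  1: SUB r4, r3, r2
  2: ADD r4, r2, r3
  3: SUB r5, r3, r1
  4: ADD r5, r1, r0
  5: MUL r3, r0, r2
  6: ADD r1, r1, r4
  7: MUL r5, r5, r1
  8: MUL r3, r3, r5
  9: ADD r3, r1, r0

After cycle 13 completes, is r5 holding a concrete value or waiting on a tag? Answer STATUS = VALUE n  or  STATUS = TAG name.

  c1: issue MUL r4<-Mul1  regs: r0:5,r1:2,r2:2,r3:6,r4:Mul1,r5:2
  c2: issue SUB r4<-Add1  regs: r0:5,r1:2,r2:2,r3:6,r4:Add1,r5:2
  c3: issue ADD r4<-Add2  regs: r0:5,r1:2,r2:2,r3:6,r4:Add2,r5:2
  c4: stall  regs: r0:5,r1:2,r2:2,r3:6,r4:Add2,r5:2
  c5: CDB Add1=4; issue SUB r5<-Add1  regs: r0:5,r1:2,r2:2,r3:6,r4:Add2,r5:Add1
  c6: CDB Add2=8; issue ADD r5<-Add2  regs: r0:5,r1:2,r2:2,r3:6,r4:8,r5:Add2
  c7: CDB Mul1=4; issue MUL r3<-Mul1  regs: r0:5,r1:2,r2:2,r3:Mul1,r4:8,r5:Add2
  c8: CDB Add1=4; issue ADD r1<-Add1  regs: r0:5,r1:Add1,r2:2,r3:Mul1,r4:8,r5:Add2
  c9: CDB Add2=7; issue MUL r5<-Mul2  regs: r0:5,r1:Add1,r2:2,r3:Mul1,r4:8,r5:Mul2
  c10: stall  regs: r0:5,r1:Add1,r2:2,r3:Mul1,r4:8,r5:Mul2
  c11: CDB Add1=10; stall  regs: r0:5,r1:10,r2:2,r3:Mul1,r4:8,r5:Mul2
  c12: CDB Mul1=10; issue MUL r3<-Mul1  regs: r0:5,r1:10,r2:2,r3:Mul1,r4:8,r5:Mul2
  c13: issue ADD r3<-Add1  regs: r0:5,r1:10,r2:2,r3:Add1,r4:8,r5:Mul2

STATUS = TAG Mul2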